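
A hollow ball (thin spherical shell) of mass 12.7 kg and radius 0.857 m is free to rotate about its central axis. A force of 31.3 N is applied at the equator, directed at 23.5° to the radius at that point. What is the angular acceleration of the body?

I = (2/3)MR² = (2/3)(12.7)(0.857)² = 6.218 kg·m².
Only the tangential component produces torque: τ = F R sinθ = (31.3)(0.857) sin 23.5° = 10.70 N·m.
From τ = Iα: α = 10.70/6.218 = 1.720 rad/s².

α ≈ 1.72 rad/s²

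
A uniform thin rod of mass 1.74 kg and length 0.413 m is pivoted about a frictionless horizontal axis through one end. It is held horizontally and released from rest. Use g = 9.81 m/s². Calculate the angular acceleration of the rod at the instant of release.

About the pivot, I = (1/3)ML² = (1/3)(1.74)(0.413)² = 0.09893 kg·m².
The weight acts at the center, a distance L/2 = 0.2065 m from the pivot; τ = Mg(L/2) = 3.525 N·m.
α = τ/I = 3.525/0.09893 = 35.63 rad/s².

α ≈ 35.6 rad/s²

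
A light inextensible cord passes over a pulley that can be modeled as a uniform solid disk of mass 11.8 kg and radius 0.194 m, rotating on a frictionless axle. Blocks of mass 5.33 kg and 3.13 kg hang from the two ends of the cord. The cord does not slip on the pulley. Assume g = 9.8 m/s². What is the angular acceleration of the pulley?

I = ½MR² = (1/2)(11.8)(0.194)² = 0.2221 kg·m².
Heavier block: m₁g − T₁ = m₁a. Lighter block: T₂ − m₂g = m₂a.
Pulley: (T₁ − T₂)R = Iα = I(a/R), so T₁ − T₂ = (I/R²)a = (1/2)M_p a = 5.900·a.
Adding the three: (m₁ − m₂)g = (m₁ + m₂ + 5.900)a, so a = (5.33 − 3.13)(9.8)/(5.33 + 3.13 + 5.900) = 1.501 m/s².
α = a/R = 1.501/0.194 = 7.739 rad/s².

α ≈ 7.74 rad/s²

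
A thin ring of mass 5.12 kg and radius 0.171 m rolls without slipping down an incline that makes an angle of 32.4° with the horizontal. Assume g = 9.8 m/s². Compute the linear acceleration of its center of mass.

a ≈ 2.63 m/s²

Translation along the incline: Mg sinθ − f = Ma.
Rotation about the center: fR = Iα with I = MR². No-slip gives a = αR, so f = (I/R²)a = M a.
Substituting: Mg sinθ = (1 + 1.000)Ma, so a = g sinθ/(1 + 1.000) = (9.8) sin 32.4° / 2.000 = 2.626 m/s².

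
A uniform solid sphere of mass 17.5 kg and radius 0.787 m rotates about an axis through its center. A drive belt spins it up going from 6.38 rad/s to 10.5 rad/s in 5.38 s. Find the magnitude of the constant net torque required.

τ ≈ 3.32 N·m

I = (2/5)MR² = (2/5)(17.5)(0.787)² = 4.336 kg·m².
α = Δω/Δt = (10.5 − 6.38)/5.38 = 0.7658 rad/s².
τ = Iα = (4.336)(0.7658) = 3.320 N·m.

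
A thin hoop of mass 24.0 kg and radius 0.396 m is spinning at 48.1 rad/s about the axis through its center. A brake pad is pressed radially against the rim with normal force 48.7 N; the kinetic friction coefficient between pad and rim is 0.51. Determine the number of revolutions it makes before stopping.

I = MR² = (24.0)(0.396)² = 3.764 kg·m².
Friction force f = μN = (0.51)(48.7) = 24.84 N at the rim; torque magnitude τ = fR = 9.835 N·m, opposing ω.
|α| = τ/I = 9.835/3.764 = 2.613 rad/s² (deceleration).
ω² = ω₀² − 2|α|θ with ω = 0 ⇒ θ = ω₀²/(2|α|) = 442.7 rad = 70.45 rev.

≈ 70.5 revolutions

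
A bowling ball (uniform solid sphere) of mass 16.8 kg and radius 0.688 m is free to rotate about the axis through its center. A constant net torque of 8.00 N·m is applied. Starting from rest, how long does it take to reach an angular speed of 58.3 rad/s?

I = (2/5)MR² = (2/5)(16.8)(0.688)² = 3.181 kg·m².
α = τ/I = 8.00/3.181 = 2.515 rad/s².
ω = αt ⇒ t = ω/α = 58.3/2.515 = 23.18 s.

t ≈ 23.2 s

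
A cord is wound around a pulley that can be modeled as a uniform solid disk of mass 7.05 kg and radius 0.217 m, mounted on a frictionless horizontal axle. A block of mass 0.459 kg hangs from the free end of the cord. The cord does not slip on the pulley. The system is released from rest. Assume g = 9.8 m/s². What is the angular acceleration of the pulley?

I = ½MR² = (1/2)(7.05)(0.217)² = 0.1660 kg·m².
Block: mg − T = ma. Pulley: TR = Iα. No-slip: a = αR, so T = (I/R²)a = 3.525·a.
Then mg = (m + 3.525)a, so a = (0.459)(9.8)/(0.459 + 3.525) = 1.129 m/s².
α = a/R = 1.129/0.217 = 5.203 rad/s².

α ≈ 5.20 rad/s²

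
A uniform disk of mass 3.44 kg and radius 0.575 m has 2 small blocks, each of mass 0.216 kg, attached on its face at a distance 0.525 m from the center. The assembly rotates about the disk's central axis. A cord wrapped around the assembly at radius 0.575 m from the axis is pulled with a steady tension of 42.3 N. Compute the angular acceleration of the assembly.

α ≈ 35.4 rad/s²

I_disk = ½MR² = ½(3.44)(0.575)² = 0.5687 kg·m².
I_blocks = 2·m·r² = 2(0.216)(0.525)² = 0.1191 kg·m².
Total I = 0.6877 kg·m².
τ = F r = (42.3)(0.575) = 24.32 N·m.
α = τ/I = 24.32/0.6877 = 35.37 rad/s².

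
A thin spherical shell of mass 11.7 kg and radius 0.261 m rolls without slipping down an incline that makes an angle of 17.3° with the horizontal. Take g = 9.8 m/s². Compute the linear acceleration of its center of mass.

a ≈ 1.75 m/s²

Translation along the incline: Mg sinθ − f = Ma.
Rotation about the center: fR = Iα with I = (2/3)MR². No-slip gives a = αR, so f = (I/R²)a = (2/3)M a.
Substituting: Mg sinθ = (1 + 0.6667)Ma, so a = g sinθ/(1 + 0.6667) = (9.8) sin 17.3° / 1.667 = 1.749 m/s².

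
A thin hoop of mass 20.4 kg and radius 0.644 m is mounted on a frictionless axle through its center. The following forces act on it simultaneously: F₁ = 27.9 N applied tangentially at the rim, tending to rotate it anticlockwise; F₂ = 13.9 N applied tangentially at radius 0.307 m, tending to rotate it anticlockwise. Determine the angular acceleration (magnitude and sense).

α ≈ 2.63 rad/s², anticlockwise

I = MR² = (20.4)(0.644)² = 8.461 kg·m².
Taking anticlockwise as positive: τ₁ = +(27.9)(0.644) = +17.97 N·m; τ₂ = +(13.9)(0.307) = +4.267 N·m.
Net torque τ = 22.23 N·m.
α = τ/I = 22.23/8.461 = 2.628 rad/s².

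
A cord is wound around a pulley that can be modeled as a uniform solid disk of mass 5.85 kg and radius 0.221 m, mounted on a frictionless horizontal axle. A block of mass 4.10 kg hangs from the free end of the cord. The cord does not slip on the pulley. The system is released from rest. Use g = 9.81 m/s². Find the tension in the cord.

I = ½MR² = (1/2)(5.85)(0.221)² = 0.1429 kg·m².
Block: mg − T = ma. Pulley: TR = Iα. No-slip: a = αR, so T = (I/R²)a = 2.925·a.
Then mg = (m + 2.925)a, so a = (4.10)(9.81)/(4.10 + 2.925) = 5.725 m/s².
T = 2.925·a = 16.75 N.

T ≈ 16.7 N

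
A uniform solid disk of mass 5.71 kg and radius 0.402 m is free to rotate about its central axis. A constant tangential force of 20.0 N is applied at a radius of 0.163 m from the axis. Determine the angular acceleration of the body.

α ≈ 7.07 rad/s²

I = ½MR² = (1/2)(5.71)(0.402)² = 0.4614 kg·m².
τ = F·r = (20.0)(0.163) = 3.260 N·m.
From τ = Iα: α = 3.260/0.4614 = 7.066 rad/s².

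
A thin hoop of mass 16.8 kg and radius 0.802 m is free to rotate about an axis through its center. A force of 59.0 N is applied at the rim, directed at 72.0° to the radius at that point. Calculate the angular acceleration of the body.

α ≈ 4.16 rad/s²

I = MR² = (16.8)(0.802)² = 10.81 kg·m².
Only the tangential component produces torque: τ = F R sinθ = (59.0)(0.802) sin 72.0° = 45.00 N·m.
From τ = Iα: α = 45.00/10.81 = 4.165 rad/s².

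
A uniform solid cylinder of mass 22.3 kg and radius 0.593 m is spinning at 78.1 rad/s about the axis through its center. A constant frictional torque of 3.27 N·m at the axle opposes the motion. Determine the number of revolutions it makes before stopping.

I = ½MR² = (1/2)(22.3)(0.593)² = 3.921 kg·m².
The net torque has magnitude 3.27 N·m, opposing ω.
|α| = τ/I = 3.270/3.921 = 0.8340 rad/s² (deceleration).
ω² = ω₀² − 2|α|θ with ω = 0 ⇒ θ = ω₀²/(2|α|) = 3657 rad = 582.0 rev.

≈ 582 revolutions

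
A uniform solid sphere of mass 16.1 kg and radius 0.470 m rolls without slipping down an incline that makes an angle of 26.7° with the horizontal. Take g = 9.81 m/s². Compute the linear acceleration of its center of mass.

Translation along the incline: Mg sinθ − f = Ma.
Rotation about the center: fR = Iα with I = (2/5)MR². No-slip gives a = αR, so f = (I/R²)a = (2/5)M a.
Substituting: Mg sinθ = (1 + 0.4000)Ma, so a = g sinθ/(1 + 0.4000) = (9.81) sin 26.7° / 1.400 = 3.148 m/s².

a ≈ 3.15 m/s²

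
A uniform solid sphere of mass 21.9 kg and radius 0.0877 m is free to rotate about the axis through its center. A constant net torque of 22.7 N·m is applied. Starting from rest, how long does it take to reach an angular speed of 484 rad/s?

t ≈ 1.44 s

I = (2/5)MR² = (2/5)(21.9)(0.0877)² = 0.06738 kg·m².
α = τ/I = 22.7/0.06738 = 336.9 rad/s².
ω = αt ⇒ t = ω/α = 484/336.9 = 1.437 s.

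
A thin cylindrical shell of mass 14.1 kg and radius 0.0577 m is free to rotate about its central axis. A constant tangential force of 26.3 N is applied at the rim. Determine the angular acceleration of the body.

I = MR² = (14.1)(0.0577)² = 0.04694 kg·m².
τ = F R = (26.3)(0.0577) = 1.518 N·m.
From τ = Iα: α = 1.518/0.04694 = 32.33 rad/s².

α ≈ 32.3 rad/s²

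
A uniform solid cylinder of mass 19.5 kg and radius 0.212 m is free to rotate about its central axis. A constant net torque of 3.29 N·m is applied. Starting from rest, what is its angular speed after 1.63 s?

ω ≈ 12.2 rad/s

I = ½MR² = (1/2)(19.5)(0.212)² = 0.4382 kg·m².
α = τ/I = 3.29/0.4382 = 7.508 rad/s².
ω = ω₀ + αt = 0 + (7.508)(1.63) = 12.24 rad/s.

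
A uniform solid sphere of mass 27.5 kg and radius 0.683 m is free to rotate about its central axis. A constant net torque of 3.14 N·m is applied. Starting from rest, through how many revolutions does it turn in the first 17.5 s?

≈ 14.9 revolutions

I = (2/5)MR² = (2/5)(27.5)(0.683)² = 5.131 kg·m².
α = τ/I = 3.14/5.131 = 0.6119 rad/s².
θ = ½αt² = ½(0.6119)(17.5)² = 93.70 rad.
Revolutions = θ/(2π) = 14.91.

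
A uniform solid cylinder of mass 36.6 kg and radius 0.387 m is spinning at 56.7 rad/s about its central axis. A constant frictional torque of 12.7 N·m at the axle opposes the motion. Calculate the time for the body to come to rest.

t ≈ 12.2 s

I = ½MR² = (1/2)(36.6)(0.387)² = 2.741 kg·m².
The net torque has magnitude 12.7 N·m, opposing ω.
|α| = τ/I = 12.70/2.741 = 4.634 rad/s² (deceleration).
0 = ω₀ − |α|t ⇒ t = ω₀/|α| = 56.7/4.634 = 12.24 s.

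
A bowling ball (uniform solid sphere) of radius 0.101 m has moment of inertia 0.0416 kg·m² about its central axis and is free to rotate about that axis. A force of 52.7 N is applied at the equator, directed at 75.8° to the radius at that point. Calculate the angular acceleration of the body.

α ≈ 124 rad/s²

Only the tangential component produces torque: τ = F R sinθ = (52.7)(0.101) sin 75.8° = 5.160 N·m.
From τ = Iα: α = 5.160/0.04160 = 124.0 rad/s².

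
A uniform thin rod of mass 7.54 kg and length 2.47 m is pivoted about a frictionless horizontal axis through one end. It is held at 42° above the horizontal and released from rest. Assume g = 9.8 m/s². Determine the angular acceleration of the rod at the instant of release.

α ≈ 4.42 rad/s²

About the pivot, I = (1/3)ML² = (1/3)(7.54)(2.47)² = 15.33 kg·m².
The weight acts at the center, a distance L/2 = 1.235 m from the pivot; τ = Mg(L/2) cos 42° = 67.82 N·m.
α = τ/I = 67.82/15.33 = 4.423 rad/s².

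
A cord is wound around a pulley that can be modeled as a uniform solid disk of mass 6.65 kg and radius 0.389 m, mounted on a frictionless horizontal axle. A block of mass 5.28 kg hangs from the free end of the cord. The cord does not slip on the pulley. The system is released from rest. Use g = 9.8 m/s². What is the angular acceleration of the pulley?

I = ½MR² = (1/2)(6.65)(0.389)² = 0.5031 kg·m².
Block: mg − T = ma. Pulley: TR = Iα. No-slip: a = αR, so T = (I/R²)a = 3.325·a.
Then mg = (m + 3.325)a, so a = (5.28)(9.8)/(5.28 + 3.325) = 6.013 m/s².
α = a/R = 6.013/0.389 = 15.46 rad/s².

α ≈ 15.5 rad/s²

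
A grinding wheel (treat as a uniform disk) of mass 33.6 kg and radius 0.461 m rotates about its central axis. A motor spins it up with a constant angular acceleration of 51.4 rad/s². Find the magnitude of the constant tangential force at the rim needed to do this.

I = ½MR² = (1/2)(33.6)(0.461)² = 3.570 kg·m².
The required torque is τ = Iα = (3.570)(51.40) = 183.5 N·m.
A tangential force at the rim gives τ = FR, so F = τ/R = 183.5/0.461 = 398.1 N.

F ≈ 398 N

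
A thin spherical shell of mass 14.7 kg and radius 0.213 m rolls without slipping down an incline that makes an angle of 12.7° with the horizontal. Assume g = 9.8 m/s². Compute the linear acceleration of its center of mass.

Translation along the incline: Mg sinθ − f = Ma.
Rotation about the center: fR = Iα with I = (2/3)MR². No-slip gives a = αR, so f = (I/R²)a = (2/3)M a.
Substituting: Mg sinθ = (1 + 0.6667)Ma, so a = g sinθ/(1 + 0.6667) = (9.8) sin 12.7° / 1.667 = 1.293 m/s².

a ≈ 1.29 m/s²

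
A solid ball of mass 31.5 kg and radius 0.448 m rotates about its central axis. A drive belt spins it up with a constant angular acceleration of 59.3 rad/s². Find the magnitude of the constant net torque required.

I = (2/5)MR² = (2/5)(31.5)(0.448)² = 2.529 kg·m².
τ = Iα = (2.529)(59.30) = 150.0 N·m.

τ ≈ 150 N·m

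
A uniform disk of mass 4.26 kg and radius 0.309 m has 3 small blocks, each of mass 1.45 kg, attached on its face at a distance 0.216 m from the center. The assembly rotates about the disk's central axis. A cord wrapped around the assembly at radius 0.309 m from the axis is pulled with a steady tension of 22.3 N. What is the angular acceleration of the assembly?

I_disk = ½MR² = ½(4.26)(0.309)² = 0.2034 kg·m².
I_blocks = 3·m·r² = 3(1.45)(0.216)² = 0.2030 kg·m².
Total I = 0.4063 kg·m².
τ = F r = (22.3)(0.309) = 6.891 N·m.
α = τ/I = 6.891/0.4063 = 16.96 rad/s².

α ≈ 17.0 rad/s²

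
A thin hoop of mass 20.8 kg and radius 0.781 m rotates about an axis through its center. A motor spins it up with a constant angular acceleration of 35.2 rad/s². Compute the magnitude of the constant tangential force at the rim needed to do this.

F ≈ 572 N

I = MR² = (20.8)(0.781)² = 12.69 kg·m².
The required torque is τ = Iα = (12.69)(35.20) = 446.6 N·m.
A tangential force at the rim gives τ = FR, so F = τ/R = 446.6/0.781 = 571.8 N.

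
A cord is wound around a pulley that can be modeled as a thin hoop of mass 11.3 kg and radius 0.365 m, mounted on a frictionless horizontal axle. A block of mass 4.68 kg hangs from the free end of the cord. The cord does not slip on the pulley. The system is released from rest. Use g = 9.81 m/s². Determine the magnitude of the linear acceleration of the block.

a ≈ 2.87 m/s²

I = MR² = (11.3)(0.365)² = 1.505 kg·m².
Block: mg − T = ma. Pulley: TR = Iα. No-slip: a = αR, so T = (I/R²)a = 11.30·a.
Then mg = (m + 11.30)a, so a = (4.68)(9.81)/(4.68 + 11.30) = 2.873 m/s².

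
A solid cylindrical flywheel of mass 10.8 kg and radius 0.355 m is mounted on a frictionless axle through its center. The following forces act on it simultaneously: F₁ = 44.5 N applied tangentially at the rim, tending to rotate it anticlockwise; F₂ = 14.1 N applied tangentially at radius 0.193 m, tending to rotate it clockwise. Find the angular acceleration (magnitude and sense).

α ≈ 19.2 rad/s², anticlockwise

I = ½MR² = (1/2)(10.8)(0.355)² = 0.6805 kg·m².
Taking anticlockwise as positive: τ₁ = +(44.5)(0.355) = +15.80 N·m; τ₂ = −(14.1)(0.193) = −2.721 N·m.
Net torque τ = 13.08 N·m.
α = τ/I = 13.08/0.6805 = 19.21 rad/s².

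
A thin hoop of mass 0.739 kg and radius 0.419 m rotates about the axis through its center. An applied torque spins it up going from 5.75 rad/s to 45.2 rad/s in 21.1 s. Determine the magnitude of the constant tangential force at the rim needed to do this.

F ≈ 0.579 N

I = MR² = (0.739)(0.419)² = 0.1297 kg·m².
α = Δω/Δt = (45.2 − 5.75)/21.1 = 1.870 rad/s².
The required torque is τ = Iα = (0.1297)(1.870) = 0.2426 N·m.
A tangential force at the rim gives τ = FR, so F = τ/R = 0.2426/0.419 = 0.5789 N.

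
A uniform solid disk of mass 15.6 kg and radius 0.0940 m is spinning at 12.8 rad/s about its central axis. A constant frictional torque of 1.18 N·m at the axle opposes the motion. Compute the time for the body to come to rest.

I = ½MR² = (1/2)(15.6)(0.0940)² = 0.06892 kg·m².
The net torque has magnitude 1.18 N·m, opposing ω.
|α| = τ/I = 1.180/0.06892 = 17.12 rad/s² (deceleration).
0 = ω₀ − |α|t ⇒ t = ω₀/|α| = 12.8/17.12 = 0.7476 s.

t ≈ 0.748 s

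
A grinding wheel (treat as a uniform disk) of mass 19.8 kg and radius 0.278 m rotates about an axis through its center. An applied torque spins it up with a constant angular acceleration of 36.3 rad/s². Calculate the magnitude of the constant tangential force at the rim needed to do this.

F ≈ 99.9 N

I = ½MR² = (1/2)(19.8)(0.278)² = 0.7651 kg·m².
The required torque is τ = Iα = (0.7651)(36.30) = 27.77 N·m.
A tangential force at the rim gives τ = FR, so F = τ/R = 27.77/0.278 = 99.90 N.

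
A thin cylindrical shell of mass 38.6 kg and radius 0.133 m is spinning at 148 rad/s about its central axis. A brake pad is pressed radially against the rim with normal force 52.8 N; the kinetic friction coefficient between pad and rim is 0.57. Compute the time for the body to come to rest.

I = MR² = (38.6)(0.133)² = 0.6828 kg·m².
Friction force f = μN = (0.57)(52.8) = 30.10 N at the rim; torque magnitude τ = fR = 4.003 N·m, opposing ω.
|α| = τ/I = 4.003/0.6828 = 5.862 rad/s² (deceleration).
0 = ω₀ − |α|t ⇒ t = ω₀/|α| = 148/5.862 = 25.25 s.

t ≈ 25.2 s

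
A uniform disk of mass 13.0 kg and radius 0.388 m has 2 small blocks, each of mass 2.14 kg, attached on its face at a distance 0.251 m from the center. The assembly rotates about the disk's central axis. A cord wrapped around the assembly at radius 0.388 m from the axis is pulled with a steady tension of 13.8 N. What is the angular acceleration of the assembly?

α ≈ 4.29 rad/s²

I_disk = ½MR² = ½(13.0)(0.388)² = 0.9785 kg·m².
I_blocks = 2·m·r² = 2(2.14)(0.251)² = 0.2696 kg·m².
Total I = 1.248 kg·m².
τ = F r = (13.8)(0.388) = 5.354 N·m.
α = τ/I = 5.354/1.248 = 4.290 rad/s².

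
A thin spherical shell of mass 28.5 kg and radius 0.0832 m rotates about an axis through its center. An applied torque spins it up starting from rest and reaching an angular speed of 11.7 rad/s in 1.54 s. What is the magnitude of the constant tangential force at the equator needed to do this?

I = (2/3)MR² = (2/3)(28.5)(0.0832)² = 0.1315 kg·m².
α = Δω/Δt = (11.7 − 0)/1.54 = 7.597 rad/s².
The required torque is τ = Iα = (0.1315)(7.597) = 0.9992 N·m.
A tangential force at the equator gives τ = FR, so F = τ/R = 0.9992/0.0832 = 12.01 N.

F ≈ 12.0 N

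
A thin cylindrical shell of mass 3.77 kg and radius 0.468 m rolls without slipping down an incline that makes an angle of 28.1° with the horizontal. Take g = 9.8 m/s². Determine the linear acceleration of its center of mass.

Translation along the incline: Mg sinθ − f = Ma.
Rotation about the center: fR = Iα with I = MR². No-slip gives a = αR, so f = (I/R²)a = M a.
Substituting: Mg sinθ = (1 + 1.000)Ma, so a = g sinθ/(1 + 1.000) = (9.8) sin 28.1° / 2.000 = 2.308 m/s².

a ≈ 2.31 m/s²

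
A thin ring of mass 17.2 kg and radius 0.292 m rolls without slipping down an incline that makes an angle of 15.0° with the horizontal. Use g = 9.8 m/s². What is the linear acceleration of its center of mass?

a ≈ 1.27 m/s²

Translation along the incline: Mg sinθ − f = Ma.
Rotation about the center: fR = Iα with I = MR². No-slip gives a = αR, so f = (I/R²)a = M a.
Substituting: Mg sinθ = (1 + 1.000)Ma, so a = g sinθ/(1 + 1.000) = (9.8) sin 15.0° / 2.000 = 1.268 m/s².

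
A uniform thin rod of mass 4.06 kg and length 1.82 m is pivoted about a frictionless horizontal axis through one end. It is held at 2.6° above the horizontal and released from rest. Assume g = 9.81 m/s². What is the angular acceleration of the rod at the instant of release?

About the pivot, I = (1/3)ML² = (1/3)(4.06)(1.82)² = 4.483 kg·m².
The weight acts at the center, a distance L/2 = 0.9100 m from the pivot; τ = Mg(L/2) cos 2.6° = 36.21 N·m.
α = τ/I = 36.21/4.483 = 8.077 rad/s².
(Equivalently α = (3g/(2L)) cos 2.6° = 8.077 rad/s².)

α ≈ 8.08 rad/s²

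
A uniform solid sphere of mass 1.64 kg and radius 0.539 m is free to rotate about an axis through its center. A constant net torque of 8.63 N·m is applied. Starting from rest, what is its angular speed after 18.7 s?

I = (2/5)MR² = (2/5)(1.64)(0.539)² = 0.1906 kg·m².
α = τ/I = 8.63/0.1906 = 45.28 rad/s².
ω = ω₀ + αt = 0 + (45.28)(18.7) = 846.8 rad/s.

ω ≈ 847 rad/s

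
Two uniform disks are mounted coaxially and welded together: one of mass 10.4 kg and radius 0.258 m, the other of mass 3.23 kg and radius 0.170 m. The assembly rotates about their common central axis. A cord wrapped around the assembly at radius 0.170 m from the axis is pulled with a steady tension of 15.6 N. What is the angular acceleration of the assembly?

I = ½M₁R₁² + ½M₂R₂² = ½(10.4)(0.258)² + ½(3.23)(0.170)² = 0.3928 kg·m².
τ = F r = (15.6)(0.170) = 2.652 N·m.
α = τ/I = 2.652/0.3928 = 6.751 rad/s².

α ≈ 6.75 rad/s²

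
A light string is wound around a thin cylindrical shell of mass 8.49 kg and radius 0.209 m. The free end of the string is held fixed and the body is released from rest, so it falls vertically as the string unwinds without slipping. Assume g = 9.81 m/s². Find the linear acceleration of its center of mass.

Translation: Mg − T = Ma. Rotation about the center: TR = Iα with I = MR².
With a = αR: T = (I/R²)a = M a, so Mg = (1 + 1.000)Ma.
a = g/(1 + 1.000) = 9.81/2.000 = 4.905 m/s².

a ≈ 4.91 m/s²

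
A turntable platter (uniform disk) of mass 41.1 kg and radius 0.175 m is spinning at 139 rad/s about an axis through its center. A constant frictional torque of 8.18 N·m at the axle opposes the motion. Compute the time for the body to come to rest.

I = ½MR² = (1/2)(41.1)(0.175)² = 0.6293 kg·m².
The net torque has magnitude 8.18 N·m, opposing ω.
|α| = τ/I = 8.180/0.6293 = 13.00 rad/s² (deceleration).
0 = ω₀ − |α|t ⇒ t = ω₀/|α| = 139/13.00 = 10.69 s.

t ≈ 10.7 s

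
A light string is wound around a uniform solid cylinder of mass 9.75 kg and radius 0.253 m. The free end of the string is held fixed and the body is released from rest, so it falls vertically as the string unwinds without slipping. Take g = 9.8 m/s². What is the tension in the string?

Translation: Mg − T = Ma. Rotation about the center: TR = Iα with I = ½MR².
With a = αR: T = (I/R²)a = (1/2)M a, so Mg = (1 + 0.5000)Ma.
a = g/(1 + 0.5000) = 9.8/1.500 = 6.533 m/s².
T = 0.5000·M·a = (0.5000)(9.75)(6.533) = 31.85 N.

T ≈ 31.9 N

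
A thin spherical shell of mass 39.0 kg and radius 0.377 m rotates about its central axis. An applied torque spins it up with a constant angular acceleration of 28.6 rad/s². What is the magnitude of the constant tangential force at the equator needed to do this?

I = (2/3)MR² = (2/3)(39.0)(0.377)² = 3.695 kg·m².
The required torque is τ = Iα = (3.695)(28.60) = 105.7 N·m.
A tangential force at the equator gives τ = FR, so F = τ/R = 105.7/0.377 = 280.3 N.

F ≈ 280 N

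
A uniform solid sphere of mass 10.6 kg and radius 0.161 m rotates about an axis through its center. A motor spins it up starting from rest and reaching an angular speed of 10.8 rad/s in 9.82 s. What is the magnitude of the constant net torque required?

I = (2/5)MR² = (2/5)(10.6)(0.161)² = 0.1099 kg·m².
α = Δω/Δt = (10.8 − 0)/9.82 = 1.100 rad/s².
τ = Iα = (0.1099)(1.100) = 0.1209 N·m.

τ ≈ 0.121 N·m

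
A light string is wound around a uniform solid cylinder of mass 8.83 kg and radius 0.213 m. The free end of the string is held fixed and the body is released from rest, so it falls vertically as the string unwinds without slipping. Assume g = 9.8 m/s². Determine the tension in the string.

Translation: Mg − T = Ma. Rotation about the center: TR = Iα with I = ½MR².
With a = αR: T = (I/R²)a = (1/2)M a, so Mg = (1 + 0.5000)Ma.
a = g/(1 + 0.5000) = 9.8/1.500 = 6.533 m/s².
T = 0.5000·M·a = (0.5000)(8.83)(6.533) = 28.84 N.

T ≈ 28.8 N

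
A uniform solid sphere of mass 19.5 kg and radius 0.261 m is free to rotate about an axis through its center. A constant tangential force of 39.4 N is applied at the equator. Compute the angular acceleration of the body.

I = (2/5)MR² = (2/5)(19.5)(0.261)² = 0.5313 kg·m².
τ = F R = (39.4)(0.261) = 10.28 N·m.
From τ = Iα: α = 10.28/0.5313 = 19.35 rad/s².

α ≈ 19.4 rad/s²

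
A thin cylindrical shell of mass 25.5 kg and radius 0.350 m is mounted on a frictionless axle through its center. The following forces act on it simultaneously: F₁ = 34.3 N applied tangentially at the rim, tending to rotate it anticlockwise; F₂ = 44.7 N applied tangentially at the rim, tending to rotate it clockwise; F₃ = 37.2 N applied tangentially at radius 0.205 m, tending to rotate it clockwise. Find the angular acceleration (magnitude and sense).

I = MR² = (25.5)(0.350)² = 3.124 kg·m².
Taking anticlockwise as positive: τ₁ = +(34.3)(0.350) = +12.00 N·m; τ₂ = −(44.7)(0.350) = −15.64 N·m; τ₃ = −(37.2)(0.205) = −7.626 N·m.
Net torque τ = -11.27 N·m.
α = τ/I = -11.27/3.124 = -3.607 rad/s².

α ≈ 3.61 rad/s², clockwise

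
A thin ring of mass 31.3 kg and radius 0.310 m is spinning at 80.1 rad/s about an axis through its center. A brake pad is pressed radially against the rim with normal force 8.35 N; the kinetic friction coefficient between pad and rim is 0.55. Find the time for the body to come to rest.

t ≈ 169 s

I = MR² = (31.3)(0.310)² = 3.008 kg·m².
Friction force f = μN = (0.55)(8.35) = 4.593 N at the rim; torque magnitude τ = fR = 1.424 N·m, opposing ω.
|α| = τ/I = 1.424/3.008 = 0.4733 rad/s² (deceleration).
0 = ω₀ − |α|t ⇒ t = ω₀/|α| = 80.1/0.4733 = 169.2 s.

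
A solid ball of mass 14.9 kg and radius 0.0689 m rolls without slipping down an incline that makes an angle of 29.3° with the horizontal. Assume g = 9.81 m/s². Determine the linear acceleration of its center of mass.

Translation along the incline: Mg sinθ − f = Ma.
Rotation about the center: fR = Iα with I = (2/5)MR². No-slip gives a = αR, so f = (I/R²)a = (2/5)M a.
Substituting: Mg sinθ = (1 + 0.4000)Ma, so a = g sinθ/(1 + 0.4000) = (9.81) sin 29.3° / 1.400 = 3.429 m/s².

a ≈ 3.43 m/s²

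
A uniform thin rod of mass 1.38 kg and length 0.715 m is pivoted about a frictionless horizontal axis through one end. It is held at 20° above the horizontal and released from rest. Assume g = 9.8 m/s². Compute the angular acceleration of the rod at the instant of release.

About the pivot, I = (1/3)ML² = (1/3)(1.38)(0.715)² = 0.2352 kg·m².
The weight acts at the center, a distance L/2 = 0.3575 m from the pivot; τ = Mg(L/2) cos 20° = 4.543 N·m.
α = τ/I = 4.543/0.2352 = 19.32 rad/s².
(Equivalently α = (3g/(2L)) cos 20° = 19.32 rad/s².)

α ≈ 19.3 rad/s²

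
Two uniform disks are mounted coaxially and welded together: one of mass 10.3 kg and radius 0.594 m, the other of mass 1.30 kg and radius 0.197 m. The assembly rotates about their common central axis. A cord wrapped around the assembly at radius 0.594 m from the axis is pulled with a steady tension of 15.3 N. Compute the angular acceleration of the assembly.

α ≈ 4.93 rad/s²

I = ½M₁R₁² + ½M₂R₂² = ½(10.3)(0.594)² + ½(1.30)(0.197)² = 1.842 kg·m².
τ = F r = (15.3)(0.594) = 9.088 N·m.
α = τ/I = 9.088/1.842 = 4.933 rad/s².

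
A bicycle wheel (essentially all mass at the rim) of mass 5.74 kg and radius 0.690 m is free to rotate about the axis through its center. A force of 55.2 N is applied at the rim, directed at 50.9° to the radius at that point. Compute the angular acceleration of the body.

I = MR² = (5.74)(0.690)² = 2.733 kg·m².
Only the tangential component produces torque: τ = F R sinθ = (55.2)(0.690) sin 50.9° = 29.56 N·m.
Newton's second law for rotation, τ = Iα, gives α = τ/I = 29.56/2.733 = 10.82 rad/s².

α ≈ 10.8 rad/s²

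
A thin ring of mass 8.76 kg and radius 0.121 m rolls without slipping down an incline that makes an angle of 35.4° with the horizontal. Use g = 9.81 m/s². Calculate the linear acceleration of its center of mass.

Translation along the incline: Mg sinθ − f = Ma.
Rotation about the center: fR = Iα with I = MR². No-slip gives a = αR, so f = (I/R²)a = M a.
Substituting: Mg sinθ = (1 + 1.000)Ma, so a = g sinθ/(1 + 1.000) = (9.81) sin 35.4° / 2.000 = 2.841 m/s².

a ≈ 2.84 m/s²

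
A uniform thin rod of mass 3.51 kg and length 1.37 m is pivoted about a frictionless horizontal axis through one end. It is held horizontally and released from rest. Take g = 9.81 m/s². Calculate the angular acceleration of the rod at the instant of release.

α ≈ 10.7 rad/s²

About the pivot, I = (1/3)ML² = (1/3)(3.51)(1.37)² = 2.196 kg·m².
The weight acts at the center, a distance L/2 = 0.6850 m from the pivot; τ = Mg(L/2) = 23.59 N·m.
α = τ/I = 23.59/2.196 = 10.74 rad/s².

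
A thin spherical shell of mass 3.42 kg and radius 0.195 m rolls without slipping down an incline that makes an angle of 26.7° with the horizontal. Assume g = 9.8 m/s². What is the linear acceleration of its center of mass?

a ≈ 2.64 m/s²

Translation along the incline: Mg sinθ − f = Ma.
Rotation about the center: fR = Iα with I = (2/3)MR². No-slip gives a = αR, so f = (I/R²)a = (2/3)M a.
Substituting: Mg sinθ = (1 + 0.6667)Ma, so a = g sinθ/(1 + 0.6667) = (9.8) sin 26.7° / 1.667 = 2.642 m/s².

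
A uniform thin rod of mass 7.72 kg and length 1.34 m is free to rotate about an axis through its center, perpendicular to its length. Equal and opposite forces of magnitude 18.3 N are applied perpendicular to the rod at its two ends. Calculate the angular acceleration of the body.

I = (1/12)ML² = (1/12)(7.72)(1.34)² = 1.155 kg·m².
The couple gives τ = F·(L/2) + F·(L/2) = F L = (18.3)(1.34) = 24.52 N·m.
From τ = Iα: α = 24.52/1.155 = 21.23 rad/s².

α ≈ 21.2 rad/s²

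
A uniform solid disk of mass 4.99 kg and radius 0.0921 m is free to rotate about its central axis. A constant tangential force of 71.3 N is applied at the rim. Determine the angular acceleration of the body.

I = ½MR² = (1/2)(4.99)(0.0921)² = 0.02116 kg·m².
τ = F R = (71.3)(0.0921) = 6.567 N·m.
Newton's second law for rotation, τ = Iα, gives α = τ/I = 6.567/0.02116 = 310.3 rad/s².

α ≈ 310 rad/s²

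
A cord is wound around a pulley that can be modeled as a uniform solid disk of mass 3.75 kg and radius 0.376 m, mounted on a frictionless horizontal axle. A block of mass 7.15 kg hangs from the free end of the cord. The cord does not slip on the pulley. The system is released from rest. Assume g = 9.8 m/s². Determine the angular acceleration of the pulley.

I = ½MR² = (1/2)(3.75)(0.376)² = 0.2651 kg·m².
Block: mg − T = ma. Pulley: TR = Iα. No-slip: a = αR, so T = (I/R²)a = 1.875·a.
Then mg = (m + 1.875)a, so a = (7.15)(9.8)/(7.15 + 1.875) = 7.764 m/s².
α = a/R = 7.764/0.376 = 20.65 rad/s².

α ≈ 20.6 rad/s²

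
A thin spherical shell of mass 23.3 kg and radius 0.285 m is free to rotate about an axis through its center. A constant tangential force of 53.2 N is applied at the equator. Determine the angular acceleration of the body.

I = (2/3)MR² = (2/3)(23.3)(0.285)² = 1.262 kg·m².
τ = F R = (53.2)(0.285) = 15.16 N·m.
From τ = Iα: α = 15.16/1.262 = 12.02 rad/s².

α ≈ 12.0 rad/s²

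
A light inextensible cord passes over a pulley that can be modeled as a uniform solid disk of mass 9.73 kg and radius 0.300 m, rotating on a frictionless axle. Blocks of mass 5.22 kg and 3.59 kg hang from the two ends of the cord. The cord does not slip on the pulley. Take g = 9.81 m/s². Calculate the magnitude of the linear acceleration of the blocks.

a ≈ 1.17 m/s²

I = ½MR² = (1/2)(9.73)(0.300)² = 0.4379 kg·m².
Heavier block: m₁g − T₁ = m₁a. Lighter block: T₂ − m₂g = m₂a.
Pulley: (T₁ − T₂)R = Iα = I(a/R), so T₁ − T₂ = (I/R²)a = (1/2)M_p a = 4.865·a.
Adding the three: (m₁ − m₂)g = (m₁ + m₂ + 4.865)a, so a = (5.22 − 3.59)(9.81)/(5.22 + 3.59 + 4.865) = 1.169 m/s².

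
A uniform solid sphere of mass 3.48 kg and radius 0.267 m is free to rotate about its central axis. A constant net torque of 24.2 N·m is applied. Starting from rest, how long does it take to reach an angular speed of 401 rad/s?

I = (2/5)MR² = (2/5)(3.48)(0.267)² = 0.09923 kg·m².
α = τ/I = 24.2/0.09923 = 243.9 rad/s².
ω = αt ⇒ t = ω/α = 401/243.9 = 1.644 s.

t ≈ 1.64 s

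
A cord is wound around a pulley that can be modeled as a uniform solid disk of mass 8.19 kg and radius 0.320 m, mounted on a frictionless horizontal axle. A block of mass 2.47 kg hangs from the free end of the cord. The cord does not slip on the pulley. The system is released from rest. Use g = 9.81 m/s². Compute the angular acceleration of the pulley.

α ≈ 11.5 rad/s²

I = ½MR² = (1/2)(8.19)(0.320)² = 0.4193 kg·m².
Block: mg − T = ma. Pulley: TR = Iα. No-slip: a = αR, so T = (I/R²)a = 4.095·a.
Then mg = (m + 4.095)a, so a = (2.47)(9.81)/(2.47 + 4.095) = 3.691 m/s².
α = a/R = 3.691/0.320 = 11.53 rad/s².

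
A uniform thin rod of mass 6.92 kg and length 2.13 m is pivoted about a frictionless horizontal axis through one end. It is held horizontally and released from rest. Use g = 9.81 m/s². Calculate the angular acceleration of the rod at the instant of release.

About the pivot, I = (1/3)ML² = (1/3)(6.92)(2.13)² = 10.47 kg·m².
The weight acts at the center, a distance L/2 = 1.065 m from the pivot; τ = Mg(L/2) = 72.30 N·m.
α = τ/I = 72.30/10.47 = 6.908 rad/s².

α ≈ 6.91 rad/s²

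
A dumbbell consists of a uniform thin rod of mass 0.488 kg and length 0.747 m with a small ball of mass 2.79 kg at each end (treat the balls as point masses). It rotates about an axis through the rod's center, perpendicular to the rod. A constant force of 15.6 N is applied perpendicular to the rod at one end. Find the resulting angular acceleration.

α ≈ 7.27 rad/s²

I_rod = (1/12)ML² = (1/12)(0.488)(0.747)² = 0.02269 kg·m².
I_balls = 2·m·(L/2)² = 2(2.79)(0.3735)² = 0.7784 kg·m².
Total I = 0.8011 kg·m².
τ = F·(L/2) = (15.6)(0.373) = 5.827 N·m.
α = τ/I = 5.827/0.8011 = 7.273 rad/s².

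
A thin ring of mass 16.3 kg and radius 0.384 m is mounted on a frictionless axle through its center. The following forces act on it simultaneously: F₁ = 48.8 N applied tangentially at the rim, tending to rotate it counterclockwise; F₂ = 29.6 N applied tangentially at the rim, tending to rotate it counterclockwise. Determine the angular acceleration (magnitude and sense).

α ≈ 12.5 rad/s², counterclockwise

I = MR² = (16.3)(0.384)² = 2.404 kg·m².
Taking counterclockwise as positive: τ₁ = +(48.8)(0.384) = +18.74 N·m; τ₂ = +(29.6)(0.384) = +11.37 N·m.
Net torque τ = 30.11 N·m.
α = τ/I = 30.11/2.404 = 12.53 rad/s².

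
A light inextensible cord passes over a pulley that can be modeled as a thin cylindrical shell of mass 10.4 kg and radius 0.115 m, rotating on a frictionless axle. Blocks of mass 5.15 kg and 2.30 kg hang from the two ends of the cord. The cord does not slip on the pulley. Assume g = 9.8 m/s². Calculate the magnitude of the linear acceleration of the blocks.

I = MR² = (10.4)(0.115)² = 0.1375 kg·m².
Heavier block: m₁g − T₁ = m₁a. Lighter block: T₂ − m₂g = m₂a.
Pulley: (T₁ − T₂)R = Iα = I(a/R), so T₁ − T₂ = (I/R²)a = 1·M_p a = 10.40·a.
Adding the three: (m₁ − m₂)g = (m₁ + m₂ + 10.40)a, so a = (5.15 − 2.30)(9.8)/(5.15 + 2.30 + 10.40) = 1.565 m/s².

a ≈ 1.56 m/s²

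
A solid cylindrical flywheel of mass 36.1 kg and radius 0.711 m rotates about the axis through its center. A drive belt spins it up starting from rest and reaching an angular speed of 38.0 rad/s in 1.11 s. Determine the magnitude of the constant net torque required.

I = ½MR² = (1/2)(36.1)(0.711)² = 9.125 kg·m².
α = Δω/Δt = (38.0 − 0)/1.11 = 34.23 rad/s².
τ = Iα = (9.125)(34.23) = 312.4 N·m.

τ ≈ 312 N·m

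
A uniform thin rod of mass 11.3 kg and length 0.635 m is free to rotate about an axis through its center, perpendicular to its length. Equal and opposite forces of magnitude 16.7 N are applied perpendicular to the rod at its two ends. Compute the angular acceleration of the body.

I = (1/12)ML² = (1/12)(11.3)(0.635)² = 0.3797 kg·m².
The couple gives τ = F·(L/2) + F·(L/2) = F L = (16.7)(0.635) = 10.60 N·m.
From τ = Iα: α = 10.60/0.3797 = 27.93 rad/s².

α ≈ 27.9 rad/s²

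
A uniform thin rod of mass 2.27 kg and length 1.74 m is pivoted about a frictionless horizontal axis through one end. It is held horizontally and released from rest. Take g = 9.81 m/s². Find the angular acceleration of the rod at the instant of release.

About the pivot, I = (1/3)ML² = (1/3)(2.27)(1.74)² = 2.291 kg·m².
The weight acts at the center, a distance L/2 = 0.8700 m from the pivot; τ = Mg(L/2) = 19.37 N·m.
α = τ/I = 19.37/2.291 = 8.457 rad/s².

α ≈ 8.46 rad/s²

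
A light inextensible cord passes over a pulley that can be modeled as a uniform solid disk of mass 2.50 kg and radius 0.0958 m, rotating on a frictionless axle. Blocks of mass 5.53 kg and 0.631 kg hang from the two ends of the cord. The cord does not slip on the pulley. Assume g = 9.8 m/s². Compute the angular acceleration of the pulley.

α ≈ 67.6 rad/s²

I = ½MR² = (1/2)(2.50)(0.0958)² = 0.01147 kg·m².
Heavier block: m₁g − T₁ = m₁a. Lighter block: T₂ − m₂g = m₂a.
Pulley: (T₁ − T₂)R = Iα = I(a/R), so T₁ − T₂ = (I/R²)a = (1/2)M_p a = 1.250·a.
Adding the three: (m₁ − m₂)g = (m₁ + m₂ + 1.250)a, so a = (5.53 − 0.631)(9.8)/(5.53 + 0.631 + 1.250) = 6.478 m/s².
α = a/R = 6.478/0.0958 = 67.62 rad/s².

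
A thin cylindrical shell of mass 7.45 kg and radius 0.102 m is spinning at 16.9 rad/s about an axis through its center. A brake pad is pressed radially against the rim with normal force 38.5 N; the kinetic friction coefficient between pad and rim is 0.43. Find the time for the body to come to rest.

I = MR² = (7.45)(0.102)² = 0.07751 kg·m².
Friction force f = μN = (0.43)(38.5) = 16.55 N at the rim; torque magnitude τ = fR = 1.689 N·m, opposing ω.
|α| = τ/I = 1.689/0.07751 = 21.79 rad/s² (deceleration).
0 = ω₀ − |α|t ⇒ t = ω₀/|α| = 16.9/21.79 = 0.7757 s.

t ≈ 0.776 s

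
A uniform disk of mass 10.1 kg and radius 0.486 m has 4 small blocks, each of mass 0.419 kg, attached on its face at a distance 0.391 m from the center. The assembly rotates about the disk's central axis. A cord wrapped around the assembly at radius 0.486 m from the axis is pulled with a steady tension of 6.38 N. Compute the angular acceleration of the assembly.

I_disk = ½MR² = ½(10.1)(0.486)² = 1.193 kg·m².
I_blocks = 4·m·r² = 4(0.419)(0.391)² = 0.2562 kg·m².
Total I = 1.449 kg·m².
τ = F r = (6.38)(0.486) = 3.101 N·m.
α = τ/I = 3.101/1.449 = 2.140 rad/s².

α ≈ 2.14 rad/s²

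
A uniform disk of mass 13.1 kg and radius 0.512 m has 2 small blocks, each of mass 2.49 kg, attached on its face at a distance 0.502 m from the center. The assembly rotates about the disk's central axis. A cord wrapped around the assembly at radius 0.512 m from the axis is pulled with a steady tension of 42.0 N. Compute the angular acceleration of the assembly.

α ≈ 7.24 rad/s²

I_disk = ½MR² = ½(13.1)(0.512)² = 1.717 kg·m².
I_blocks = 2·m·r² = 2(2.49)(0.502)² = 1.255 kg·m².
Total I = 2.972 kg·m².
τ = F r = (42.0)(0.512) = 21.50 N·m.
α = τ/I = 21.50/2.972 = 7.235 rad/s².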